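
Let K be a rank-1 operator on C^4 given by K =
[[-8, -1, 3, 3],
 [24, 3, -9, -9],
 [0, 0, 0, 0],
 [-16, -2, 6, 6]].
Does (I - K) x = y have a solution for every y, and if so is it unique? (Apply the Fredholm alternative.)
(I - K) is singular (det(I - K) = 0, i.e. 1 ∈ sigma(K)). (I - K) x = y is solvable iff y ⊥ ker((I - K)^*) = span{(-8, -1, 3, 3)}, i.e. iff -8y_1 - y_2 + 3y_3 + 3y_4 = 0. When solvable, the solutions are x = y + c·(1, -3, 0, 2), c arbitrary (ker(I - K) = span{(1, -3, 0, 2)}, dimension 1).

K has rank 1, so it is an outer product K = u v^T: every row of K is a multiple of one row vector. Reading off the entries, u = (1, -3, 0, 2) and v = (-8, -1, 3, 3) (row i of K equals u_i·v^T). A rank-one matrix u v^T satisfies K u = u (v·u) and kills the (3)-dimensional subspace v^⊥, so its characteristic polynomial is lambda^3 (lambda - v·u) with v·u = tr K = 1. Hence the eigenvalues of I - K are 1 (multiplicity 3) and 1 - (1) = 0, so det(I - K) = 0. (Direct check: I - K =
[[9, 1, -3, -3],
 [-24, -2, 9, 9],
 [0, 0, 1, 0],
 [16, 2, -6, -5]]
has determinant 0.) So 1 is an eigenvalue of K and (I - K) is not invertible. The finite-dimensional Fredholm alternative says: either (I - K) is invertible, or ker(I - K) ≠ {0} and then range(I - K) = ker((I - K)^*)^⊥, with dim ker(I - K) = dim ker((I - K)^*). We are in the second case, so we need both kernels. Kernel of I - K: (I - K) u = u - u (v·u) = u - u = 0, so ker(I - K) = span{u} = span{(1, -3, 0, 2)} (it is exactly 1-dimensional because rank(I - K) = 3). Kernel of the adjoint: K is real, so (I - K)^* = I - K^T = I - v u^T, and (I - v u^T) v = v - v (u·v) = 0; hence ker((I - K)^*) = span{v} = span{(-8, -1, 3, 3)}. Therefore (I - K) x = y is solvable iff <y, v> = 0, i.e. iff -8y_1 - y_2 + 3y_3 + 3y_4 = 0. When this holds, K y = u (v·y) = 0, so (I - K) y = y and x = y is a particular solution; the full solution set is the line x = y + c·u = y + c·(1, -3, 0, 2), c ∈ C.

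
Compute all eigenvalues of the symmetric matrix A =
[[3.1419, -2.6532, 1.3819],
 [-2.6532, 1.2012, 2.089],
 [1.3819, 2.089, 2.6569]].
sigma(A) ≈ {-2, 4, 5}

A is real symmetric, so its spectrum consists of real eigenvalues. Expanding the characteristic polynomial of the displayed matrix gives
  det(λ I - A) = p(λ) = λ^3 + (-7)λ^2 + (2)λ + (40).
Solving p(λ) = 0 yields eigenvalues ≈ -2, 4, 5. (A is shown rounded to 4 decimals, so these recover the underlying integer eigenvalues to within that precision.)
Verification: the trace of A = 7 equals the sum of eigenvalues 7, and det(A) ≈ -39.9992 matches the eigenvalue product -40.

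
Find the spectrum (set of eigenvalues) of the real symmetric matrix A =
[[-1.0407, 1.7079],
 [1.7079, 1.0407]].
sigma(A) ≈ {-2, 2}

A is real symmetric, so its spectrum consists of real eigenvalues. Expanding the characteristic polynomial of the displayed matrix gives
  det(λ I - A) = p(λ) = λ^2 + (0)λ + (-4).
Solving p(λ) = 0 yields eigenvalues ≈ -2, 2. (A is shown rounded to 4 decimals, so these recover the underlying integer eigenvalues to within that precision.)
Verification: the trace of A = 0 equals the sum of eigenvalues 0, and det(A) ≈ -4.0000 matches the eigenvalue product -4.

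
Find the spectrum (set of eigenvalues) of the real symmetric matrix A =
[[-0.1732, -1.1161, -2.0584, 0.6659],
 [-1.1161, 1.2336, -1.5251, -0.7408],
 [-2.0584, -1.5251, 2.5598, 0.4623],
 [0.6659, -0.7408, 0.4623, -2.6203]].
sigma(A) ≈ {-3, -2, 2, 4}

A is real symmetric, so its spectrum consists of real eigenvalues. Expanding the characteristic polynomial of the displayed matrix gives
  det(λ I - A) = p(λ) = λ^4 + (-1)λ^3 + (-16)λ^2 + (3.9988)λ + (47.9989).
Solving p(λ) = 0 yields eigenvalues ≈ -3, -2, 2, 4. (A is shown rounded to 4 decimals, so these recover the underlying integer eigenvalues to within that precision.)
Verification: the trace of A = 1 equals the sum of eigenvalues 1, and det(A) ≈ 47.9989 matches the eigenvalue product 48.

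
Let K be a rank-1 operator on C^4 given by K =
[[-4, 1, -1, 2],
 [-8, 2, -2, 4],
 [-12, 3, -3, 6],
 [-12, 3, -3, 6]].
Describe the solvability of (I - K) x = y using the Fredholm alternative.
(I - K) is singular (det(I - K) = 0, i.e. 1 ∈ sigma(K)). (I - K) x = y is solvable iff y ⊥ ker((I - K)^*) = span{(-4, 1, -1, 2)}, i.e. iff -4y_1 + y_2 - y_3 + 2y_4 = 0. When solvable, the solutions are x = y + c·(1, 2, 3, 3), c arbitrary (ker(I - K) = span{(1, 2, 3, 3)}, dimension 1).

K has rank 1, so it is an outer product K = u v^T: every row of K is a multiple of one row vector. Reading off the entries, u = (1, 2, 3, 3) and v = (-4, 1, -1, 2) (row i of K equals u_i·v^T). A rank-one matrix u v^T satisfies K u = u (v·u) and kills the (3)-dimensional subspace v^⊥, so its characteristic polynomial is lambda^3 (lambda - v·u) with v·u = tr K = 1. Hence the eigenvalues of I - K are 1 (multiplicity 3) and 1 - (1) = 0, so det(I - K) = 0. (Direct check: I - K =
[[5, -1, 1, -2],
 [8, -1, 2, -4],
 [12, -3, 4, -6],
 [12, -3, 3, -5]]
has determinant 0.) So 1 is an eigenvalue of K and (I - K) is not invertible. The finite-dimensional Fredholm alternative says: either (I - K) is invertible, or ker(I - K) ≠ {0} and then range(I - K) = ker((I - K)^*)^⊥, with dim ker(I - K) = dim ker((I - K)^*). We are in the second case, so we need both kernels. Kernel of I - K: (I - K) u = u - u (v·u) = u - u = 0, so ker(I - K) = span{u} = span{(1, 2, 3, 3)} (it is exactly 1-dimensional because rank(I - K) = 3). Kernel of the adjoint: K is real, so (I - K)^* = I - K^T = I - v u^T, and (I - v u^T) v = v - v (u·v) = 0; hence ker((I - K)^*) = span{v} = span{(-4, 1, -1, 2)}. Therefore (I - K) x = y is solvable iff <y, v> = 0, i.e. iff -4y_1 + y_2 - y_3 + 2y_4 = 0. When this holds, K y = u (v·y) = 0, so (I - K) y = y and x = y is a particular solution; the full solution set is the line x = y + c·u = y + c·(1, 2, 3, 3), c ∈ C.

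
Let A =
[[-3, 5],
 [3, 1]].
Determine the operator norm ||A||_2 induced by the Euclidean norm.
||A||_2 = sqrt((44 + sqrt(640))/2) ≈ 5.8863 (= sqrt(largest eigenvalue of A^T A))

||A||_2 = sigma_max(A) = sqrt(lambda_max(A^T A)). Form the symmetric matrix M = A^T A =
[[18, -12],
 [-12, 26]].
Its characteristic polynomial (trace, determinant of M give the coefficients) is
  p(λ) = det(λ I - M) = λ^2 - 44λ + 324.
For λ^2 - 44λ + 324 the discriminant is 640. It is nonnegative but not a perfect square, so the roots are real and irrational: λ = (44 ± sqrt(640))/2 ≈ 34.6491, 9.3509.
So the eigenvalues of A^T A are ≈ 9.3509, 34.6491 (all ≥ 0, as they must be for A^T A). The largest is λ_max = (44 + sqrt(640))/2 ≈ 34.6491, hence ||A||_2 = sqrt(λ_max) = sqrt((44 + sqrt(640))/2) ≈ 5.8863.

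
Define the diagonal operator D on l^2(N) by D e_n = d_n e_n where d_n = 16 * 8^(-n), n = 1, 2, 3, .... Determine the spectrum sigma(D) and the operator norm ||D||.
sigma(D) = {16 * 8^(-n) : n ≥ 1} ∪ {0}; ||D|| = 2

A bounded diagonal operator on l^2 with diagonal entries d_n has spectrum equal to the closure of {d_n : n ≥ 1}: every d_n is an eigenvalue (with eigenvector e_n), so {d_n} ⊂ sigma(D); the spectrum is closed, so its closure is too; and for lambda not in the closure, (D - lambda I) has bounded inverse (the diagonal entries 1/(d_n - lambda) are bounded). For our sequence d_n = 16 * 8^(-n), n = 1, 2, 3, ...:
  - {d_n} = {16 * 8^(-n) : n ≥ 1}; the only limit point is 0
  - closure = {16 * 8^(-n) : n ≥ 1} ∪ {0}
For the norm: a diagonal operator has ||D|| = sup_n |d_n|. Here d_n = 16 * 8^(-n) is positive and decreasing, so sup_n |d_n| = d_1 = 16/8 = 2. So ||D|| = 2.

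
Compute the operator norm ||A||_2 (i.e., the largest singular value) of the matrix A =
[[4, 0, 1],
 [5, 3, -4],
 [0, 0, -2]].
||A||_2 ≈ 7.5713 (= sqrt(largest eigenvalue of A^T A))

||A||_2 = sigma_max(A) = sqrt(lambda_max(A^T A)). Form the symmetric matrix M = A^T A =
[[41, 15, -16],
 [15, 9, -12],
 [-16, -12, 21]].
Its characteristic polynomial (trace, sum of principal 2x2 minors, determinant of M give the coefficients) is
  p(λ) = det(λ I - M) = λ^3 - 71λ^2 + 794λ - 576.
No integer candidate from the rational root theorem (±divisors of 576) is a root, so the roots are irrational. The cubic discriminant is Δ = 926663876 > 0, so there are three distinct real roots. p(0) = -576 and p(1) = 148 have opposite signs, so a root lies in (0, 1); Newton's method refines it to λ ≈ 0.7791. p(12) = 456 and p(13) = -56 have opposite signs, so a root lies in (12, 13); Newton's method refines it to λ ≈ 12.8966. p(57) = -804 and p(58) = 1744 have opposite signs, so a root lies in (57, 58); Newton's method refines it to λ ≈ 57.3243. Check (Vieta): the three roots sum to 71, matching tr M = 71.
So the eigenvalues of A^T A are ≈ 0.7791, 12.8966, 57.3243 (all ≥ 0, as they must be for A^T A). The largest is λ_max ≈ 57.3243, hence ||A||_2 = sqrt(λ_max) ≈ 7.5713.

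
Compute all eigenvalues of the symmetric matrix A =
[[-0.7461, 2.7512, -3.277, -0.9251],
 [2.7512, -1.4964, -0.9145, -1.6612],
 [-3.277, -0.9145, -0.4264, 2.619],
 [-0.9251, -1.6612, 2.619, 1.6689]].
sigma(A) ≈ {-5, -2, 0, 6}

A is real symmetric, so its spectrum consists of real eigenvalues. Expanding the characteristic polynomial of the displayed matrix gives
  det(λ I - A) = p(λ) = λ^4 + (1)λ^3 + (-32)λ^2 + (-60)λ + (0.0013).
Solving p(λ) = 0 yields eigenvalues ≈ -5, -2, 0, 6. (A is shown rounded to 4 decimals, so these recover the underlying integer eigenvalues to within that precision.)
Verification: the trace of A = -1 equals the sum of eigenvalues -1, and det(A) ≈ 0.0013 matches the eigenvalue product 0.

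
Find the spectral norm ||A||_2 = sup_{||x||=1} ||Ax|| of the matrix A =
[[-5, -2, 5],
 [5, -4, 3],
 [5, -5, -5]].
||A||_2 ≈ 10.7607 (= sqrt(largest eigenvalue of A^T A))

||A||_2 = sigma_max(A) = sqrt(lambda_max(A^T A)). Form the symmetric matrix M = A^T A =
[[75, -35, -35],
 [-35, 45, 3],
 [-35, 3, 59]].
Its characteristic polynomial (trace, sum of principal 2x2 minors, determinant of M give the coefficients) is
  p(λ) = det(λ I - M) = λ^3 - 179λ^2 + 7996λ - 78400.
No integer candidate from the rational root theorem (±divisors of 78400) is a root, so the roots are irrational. The cubic discriminant is Δ = 58912903312 > 0, so there are three distinct real roots. p(13) = -2506 and p(14) = 1204 have opposite signs, so a root lies in (13, 14); Newton's method refines it to λ ≈ 13.6672. p(49) = 1274 and p(50) = -1100 have opposite signs, so a root lies in (49, 50); Newton's method refines it to λ ≈ 49.5398. p(115) = -5260 and p(116) = 1408 have opposite signs, so a root lies in (115, 116); Newton's method refines it to λ ≈ 115.793. Check (Vieta): the three roots sum to 179, matching tr M = 179.
So the eigenvalues of A^T A are ≈ 13.6672, 49.5398, 115.793 (all ≥ 0, as they must be for A^T A). The largest is λ_max ≈ 115.793, hence ||A||_2 = sqrt(λ_max) ≈ 10.7607.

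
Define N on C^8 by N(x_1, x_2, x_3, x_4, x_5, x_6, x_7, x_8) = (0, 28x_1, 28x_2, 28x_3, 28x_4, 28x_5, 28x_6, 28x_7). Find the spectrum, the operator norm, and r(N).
sigma(N) = {0}; ||N|| = 28; r(N) = 0. (N is nilpotent with N^8 = 0.)

On C^8, N is a strictly lower-triangular matrix with 28 on the subdiagonal and zeros elsewhere, so its characteristic polynomial is lambda^8 and every eigenvalue is 0: sigma(N) = {0}. For the operator norm, N e_i = 28e_{i+1} for i = 1, ..., 7 and N e_8 = 0, so the singular values of N are 28 (with multiplicity 7) and 0; hence ||N|| = 28. The spectral radius r(N) = max|lambda| = 0. Note ||N|| > r(N) — characteristic of non-normal nilpotent operators. Indeed N^8 = 0.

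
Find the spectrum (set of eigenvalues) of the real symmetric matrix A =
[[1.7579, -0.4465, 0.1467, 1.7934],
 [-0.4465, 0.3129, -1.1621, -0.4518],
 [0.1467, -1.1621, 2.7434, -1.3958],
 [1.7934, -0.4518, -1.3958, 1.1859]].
sigma(A) ≈ {-1, 0, 3, 4}

A is real symmetric, so its spectrum consists of real eigenvalues. Expanding the characteristic polynomial of the displayed matrix gives
  det(λ I - A) = p(λ) = λ^4 + (-6)λ^3 + (5)λ^2 + (12)λ + (0).
Solving p(λ) = 0 yields eigenvalues ≈ -1, 0, 3, 4. (A is shown rounded to 4 decimals, so these recover the underlying integer eigenvalues to within that precision.)
Verification: the trace of A = 6 equals the sum of eigenvalues 6, and det(A) ≈ 0.0003 matches the eigenvalue product 0.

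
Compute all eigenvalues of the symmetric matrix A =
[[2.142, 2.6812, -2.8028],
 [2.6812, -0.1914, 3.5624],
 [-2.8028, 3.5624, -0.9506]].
sigma(A) ≈ {-6, 3, 4}

A is real symmetric, so its spectrum consists of real eigenvalues. Expanding the characteristic polynomial of the displayed matrix gives
  det(λ I - A) = p(λ) = λ^3 + (-1)λ^2 + (-30)λ + (71.9984).
Solving p(λ) = 0 yields eigenvalues ≈ -6, 3, 4. (A is shown rounded to 4 decimals, so these recover the underlying integer eigenvalues to within that precision.)
Verification: the trace of A = 1 equals the sum of eigenvalues 1, and det(A) ≈ -71.9984 matches the eigenvalue product -72.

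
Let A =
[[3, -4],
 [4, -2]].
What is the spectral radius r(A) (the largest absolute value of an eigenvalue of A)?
r(A) = sqrt(10) ≈ 3.1623

The eigenvalues of A are the roots of its characteristic polynomial. With M = A (coefficients from the trace and determinant):
  p(λ) = det(λ I - M) = λ^2 - λ + 10.
For λ^2 - λ + 10 the discriminant is -39. It is negative, so the roots are the complex-conjugate pair λ = 1/2 ± (sqrt(39)/2) i ≈ 0.5 ± 3.1225i. For a conjugate pair the product of the roots equals the constant term, so |λ|^2 = 10 and |λ| = sqrt(10) ≈ 3.1623.
Thus the eigenvalues (to 4 decimals) are 0.5 ± 3.1225i (modulus 3.1623). The spectral radius is the largest modulus: r(A) = sqrt(10) ≈ 3.1623. (Cross-check: r(A) ≤ ||A||_2 ≈ 6.5311; equality holds whenever A is normal, though it can also hold for some non-normal A.)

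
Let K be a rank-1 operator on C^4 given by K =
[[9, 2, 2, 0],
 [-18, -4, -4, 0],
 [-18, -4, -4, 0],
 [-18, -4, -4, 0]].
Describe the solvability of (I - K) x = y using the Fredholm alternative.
(I - K) is singular (det(I - K) = 0, i.e. 1 ∈ sigma(K)). (I - K) x = y is solvable iff y ⊥ ker((I - K)^*) = span{(9, 2, 2, 0)}, i.e. iff 9y_1 + 2y_2 + 2y_3 = 0. When solvable, the solutions are x = y + c·(1, -2, -2, -2), c arbitrary (ker(I - K) = span{(1, -2, -2, -2)}, dimension 1).

K has rank 1, so it is an outer product K = u v^T: every row of K is a multiple of one row vector. Reading off the entries, u = (1, -2, -2, -2) and v = (9, 2, 2, 0) (row i of K equals u_i·v^T). A rank-one matrix u v^T satisfies K u = u (v·u) and kills the (3)-dimensional subspace v^⊥, so its characteristic polynomial is lambda^3 (lambda - v·u) with v·u = tr K = 1. Hence the eigenvalues of I - K are 1 (multiplicity 3) and 1 - (1) = 0, so det(I - K) = 0. (Direct check: I - K =
[[-8, -2, -2, 0],
 [18, 5, 4, 0],
 [18, 4, 5, 0],
 [18, 4, 4, 1]]
has determinant 0.) So 1 is an eigenvalue of K and (I - K) is not invertible. The finite-dimensional Fredholm alternative says: either (I - K) is invertible, or ker(I - K) ≠ {0} and then range(I - K) = ker((I - K)^*)^⊥, with dim ker(I - K) = dim ker((I - K)^*). We are in the second case, so we need both kernels. Kernel of I - K: (I - K) u = u - u (v·u) = u - u = 0, so ker(I - K) = span{u} = span{(1, -2, -2, -2)} (it is exactly 1-dimensional because rank(I - K) = 3). Kernel of the adjoint: K is real, so (I - K)^* = I - K^T = I - v u^T, and (I - v u^T) v = v - v (u·v) = 0; hence ker((I - K)^*) = span{v} = span{(9, 2, 2, 0)}. Therefore (I - K) x = y is solvable iff <y, v> = 0, i.e. iff 9y_1 + 2y_2 + 2y_3 = 0. When this holds, K y = u (v·y) = 0, so (I - K) y = y and x = y is a particular solution; the full solution set is the line x = y + c·u = y + c·(1, -2, -2, -2), c ∈ C.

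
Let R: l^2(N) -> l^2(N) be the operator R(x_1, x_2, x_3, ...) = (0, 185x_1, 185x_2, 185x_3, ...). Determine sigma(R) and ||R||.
sigma(R) = closed disk {z in C : |z| ≤ 185}; ||R|| = 185

Note R = 185·U where U is the unit right shift (U x)_k = x_{k-1} (with x_0 := 0); so ||R|| = 185||U|| and sigma(R) = 185·sigma(U). ||R x||^2 = sum_{k≥1} |185x_k|^2 = 34225||x||^2, so ||R|| = 185 and sigma(R) ⊂ {|z| ≤ 185}. For any |lambda| < 185, the equation (R - lambda I) x = 0 forces x_1 = 0, then 185x_k = lambda x_{k+1} ⇒ x = 0, so R has no eigenvalues. But (R - lambda I) is not surjective for |lambda| < 185: solving (R - lambda I) x = e_1 would require x_n proportional to (lambda/185)^(-n), which is not in l^2. So every |lambda| < 185 lies in the residual spectrum. The boundary |lambda| = 185 is in the approximate point spectrum (the spectrum is closed). Hence sigma(R) is the closed disk of radius 185.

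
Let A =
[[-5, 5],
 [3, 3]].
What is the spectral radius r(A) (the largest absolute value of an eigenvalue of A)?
r(A) = (2 + sqrt(124))/2 ≈ 6.5678

The eigenvalues of A are the roots of its characteristic polynomial. With M = A (coefficients from the trace and determinant):
  p(λ) = det(λ I - M) = λ^2 + 2λ - 30.
For λ^2 + 2λ - 30 the discriminant is 124. It is nonnegative but not a perfect square, so the roots are real and irrational: λ = (-2 ± sqrt(124))/2 ≈ 4.5678, -6.5678.
Thus the eigenvalues (to 4 decimals) are 4.5678 (modulus 4.5678); -6.5678 (modulus 6.5678). The spectral radius is the largest modulus: r(A) = (2 + sqrt(124))/2 ≈ 6.5678. (Cross-check: r(A) ≤ ||A||_2 ≈ 7.0711; equality holds whenever A is normal, though it can also hold for some non-normal A.)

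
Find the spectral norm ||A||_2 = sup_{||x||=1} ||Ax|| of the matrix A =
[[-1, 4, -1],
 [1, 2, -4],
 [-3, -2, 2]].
||A||_2 ≈ 6.4261 (= sqrt(largest eigenvalue of A^T A))

||A||_2 = sigma_max(A) = sqrt(lambda_max(A^T A)). Form the symmetric matrix M = A^T A =
[[11, 4, -9],
 [4, 24, -16],
 [-9, -16, 21]].
Its characteristic polynomial (trace, sum of principal 2x2 minors, determinant of M give the coefficients) is
  p(λ) = det(λ I - M) = λ^3 - 56λ^2 + 646λ - 1600.
No integer candidate from the rational root theorem (±divisors of 1600) is a root, so the roots are irrational. The cubic discriminant is Δ = 79164832 > 0, so there are three distinct real roots. p(3) = -139 and p(4) = 152 have opposite signs, so a root lies in (3, 4); Newton's method refines it to λ ≈ 3.4391. p(11) = 61 and p(12) = -184 have opposite signs, so a root lies in (11, 12); Newton's method refines it to λ ≈ 11.2663. p(41) = -329 and p(42) = 836 have opposite signs, so a root lies in (41, 42); Newton's method refines it to λ ≈ 41.2946. Check (Vieta): the three roots sum to 56, matching tr M = 56.
So the eigenvalues of A^T A are ≈ 3.4391, 11.2663, 41.2946 (all ≥ 0, as they must be for A^T A). The largest is λ_max ≈ 41.2946, hence ||A||_2 = sqrt(λ_max) ≈ 6.4261.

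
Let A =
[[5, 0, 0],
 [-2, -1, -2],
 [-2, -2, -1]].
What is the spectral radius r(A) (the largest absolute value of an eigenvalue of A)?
r(A) = 5

The eigenvalues of A are the roots of its characteristic polynomial. With M = A (coefficients from the trace, the sum of principal 2x2 minors, and det A):
  p(λ) = det(λ I - M) = λ^3 - 3λ^2 - 13λ + 15.
By the rational root theorem any rational root is an integer divisor of 15. Testing λ = 5: p(5) = 125 - 75 - 65 + 15 = 0, so λ = 5 is a root. Dividing out (λ - 5) leaves p(λ) = (λ - 5)(λ^2 + 2λ - 3). For λ^2 + 2λ - 3 the discriminant is 16. It is a perfect square (4^2), so the roots are rational: λ = (-2 ± 4)/2 = 1, -3.
Thus the eigenvalues (to 4 decimals) are 1 (modulus 1); -3 (modulus 3); 5 (modulus 5). The spectral radius is the largest modulus: r(A) = 5. (Cross-check: r(A) ≤ ||A||_2 ≈ 5.9747; equality holds whenever A is normal, though it can also hold for some non-normal A.)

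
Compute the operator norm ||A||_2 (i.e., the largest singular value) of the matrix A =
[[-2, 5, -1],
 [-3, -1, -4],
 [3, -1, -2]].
||A||_2 ≈ 6.0107 (= sqrt(largest eigenvalue of A^T A))

||A||_2 = sigma_max(A) = sqrt(lambda_max(A^T A)). Form the symmetric matrix M = A^T A =
[[22, -10, 8],
 [-10, 27, 1],
 [8, 1, 21]].
Its characteristic polynomial (trace, sum of principal 2x2 minors, determinant of M give the coefficients) is
  p(λ) = det(λ I - M) = λ^3 - 70λ^2 + 1458λ - 8464.
No integer candidate from the rational root theorem (±divisors of 8464) is a root, so the roots are irrational. The cubic discriminant is Δ = 20964080 > 0, so there are three distinct real roots. p(9) = -283 and p(10) = 116 have opposite signs, so a root lies in (9, 10); Newton's method refines it to λ ≈ 9.687. p(24) = 32 and p(25) = -139 have opposite signs, so a root lies in (24, 25); Newton's method refines it to λ ≈ 24.1843. p(36) = -40 and p(37) = 305 have opposite signs, so a root lies in (36, 37); Newton's method refines it to λ ≈ 36.1287. Check (Vieta): the three roots sum to 70, matching tr M = 70.
So the eigenvalues of A^T A are ≈ 9.687, 24.1843, 36.1287 (all ≥ 0, as they must be for A^T A). The largest is λ_max ≈ 36.1287, hence ||A||_2 = sqrt(λ_max) ≈ 6.0107.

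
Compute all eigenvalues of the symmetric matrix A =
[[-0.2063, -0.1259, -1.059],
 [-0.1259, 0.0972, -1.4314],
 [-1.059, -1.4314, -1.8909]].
sigma(A) ≈ {-3, 0, 1}

A is real symmetric, so its spectrum consists of real eigenvalues. Expanding the characteristic polynomial of the displayed matrix gives
  det(λ I - A) = p(λ) = λ^3 + (2)λ^2 + (-3)λ + (0).
Solving p(λ) = 0 yields eigenvalues ≈ -3, 0, 1. (A is shown rounded to 4 decimals, so these recover the underlying integer eigenvalues to within that precision.)
Verification: the trace of A = -2 equals the sum of eigenvalues -2, and det(A) ≈ -0.0001 matches the eigenvalue product 0.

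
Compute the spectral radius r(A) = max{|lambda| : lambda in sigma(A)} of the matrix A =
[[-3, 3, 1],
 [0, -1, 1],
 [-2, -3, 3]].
r(A) ≈ 3.1117

The eigenvalues of A are the roots of its characteristic polynomial. With M = A (coefficients from the trace, the sum of principal 2x2 minors, and det A):
  p(λ) = det(λ I - M) = λ^3 + λ^2 - 4λ + 8.
No integer candidate from the rational root theorem (±divisors of 8) is a root, so the roots are irrational. The cubic discriminant is Δ = -2064 < 0, so there is one real root and a complex-conjugate pair. p(-4) = -24 and p(-3) = 2 have opposite signs, so a root lies in (-4, -3); Newton's method refines it to λ ≈ -3.1117. Dividing out (λ - (-3.1117)) leaves approximately λ^2 - 2.1117λ + 2.5709. For λ^2 - 2.1117λ + 2.5709 the discriminant is -5.8245. It is negative, so the remaining roots are the complex-conjugate pair λ ≈ 1.0558 ± 1.2067i. Their product equals the constant term, so |λ|^2 ≈ 2.5709 and |λ| ≈ 1.6034.
Thus the eigenvalues (to 4 decimals) are -3.1117 (modulus 3.1117); 1.0558 ± 1.2067i (modulus 1.6034). The spectral radius is the largest modulus: r(A) ≈ 3.1117. (Cross-check: r(A) ≤ ||A||_2 ≈ 4.8708; equality holds whenever A is normal, though it can also hold for some non-normal A.)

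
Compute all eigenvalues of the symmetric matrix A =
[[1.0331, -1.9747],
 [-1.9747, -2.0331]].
sigma(A) ≈ {-3, 2}

A is real symmetric, so its spectrum consists of real eigenvalues. Expanding the characteristic polynomial of the displayed matrix gives
  det(λ I - A) = p(λ) = λ^2 + (1)λ + (-6).
Solving p(λ) = 0 yields eigenvalues ≈ -3, 2. (A is shown rounded to 4 decimals, so these recover the underlying integer eigenvalues to within that precision.)
Verification: the trace of A = -1 equals the sum of eigenvalues -1, and det(A) ≈ -5.9998 matches the eigenvalue product -6.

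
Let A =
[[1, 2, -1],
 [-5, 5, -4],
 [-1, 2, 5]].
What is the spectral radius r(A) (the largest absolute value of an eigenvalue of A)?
r(A) = sqrt(24) ≈ 4.899

The eigenvalues of A are the roots of its characteristic polynomial. With M = A (coefficients from the trace, the sum of principal 2x2 minors, and det A):
  p(λ) = det(λ I - M) = λ^3 - 11λ^2 + 52λ - 96.
By the rational root theorem any rational root is an integer divisor of 96. Testing λ = 4: p(4) = 64 - 176 + 208 - 96 = 0, so λ = 4 is a root. Dividing out (λ - 4) leaves p(λ) = (λ - 4)(λ^2 - 7λ + 24). For λ^2 - 7λ + 24 the discriminant is -47. It is negative, so the roots are the complex-conjugate pair λ = 7/2 ± (sqrt(47)/2) i ≈ 3.5 ± 3.4278i. For a conjugate pair the product of the roots equals the constant term, so |λ|^2 = 24 and |λ| = sqrt(24) ≈ 4.899.
Thus the eigenvalues (to 4 decimals) are 3.5 ± 3.4278i (modulus 4.899); 4 (modulus 4). The spectral radius is the largest modulus: r(A) = sqrt(24) ≈ 4.899. (Cross-check: r(A) ≤ ||A||_2 ≈ 8.2488; equality holds whenever A is normal, though it can also hold for some non-normal A.)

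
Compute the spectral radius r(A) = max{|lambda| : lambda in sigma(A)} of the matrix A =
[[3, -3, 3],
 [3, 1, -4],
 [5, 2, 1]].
r(A) ≈ 6.1525

The eigenvalues of A are the roots of its characteristic polynomial. With M = A (coefficients from the trace, the sum of principal 2x2 minors, and det A):
  p(λ) = det(λ I - M) = λ^3 - 5λ^2 + 9λ - 99.
No integer candidate from the rational root theorem (±divisors of 99) is a root, so the roots are irrational. The cubic discriminant is Δ = -234828 < 0, so there is one real root and a complex-conjugate pair. p(6) = -9 and p(7) = 62 have opposite signs, so a root lies in (6, 7); Newton's method refines it to λ ≈ 6.1525. Dividing out (λ - (6.1525)) leaves approximately λ^2 + 1.1525λ + 16.091. For λ^2 + 1.1525λ + 16.091 the discriminant is -63.0355. It is negative, so the remaining roots are the complex-conjugate pair λ ≈ -0.5763 ± 3.9697i. Their product equals the constant term, so |λ|^2 ≈ 16.091 and |λ| ≈ 4.0114.
Thus the eigenvalues (to 4 decimals) are 6.1525 (modulus 6.1525); -0.5763 ± 3.9697i (modulus 4.0114). The spectral radius is the largest modulus: r(A) ≈ 6.1525. (Cross-check: r(A) ≤ ||A||_2 ≈ 6.6001; equality holds whenever A is normal, though it can also hold for some non-normal A.)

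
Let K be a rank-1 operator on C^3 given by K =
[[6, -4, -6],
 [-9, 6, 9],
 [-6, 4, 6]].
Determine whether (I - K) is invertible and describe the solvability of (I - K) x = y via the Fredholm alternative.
(I - K) is invertible (det(I - K) = -17 ≠ 0), so for every y in C^3 the equation (I - K) x = y has a unique solution.

K has rank 1, so it is an outer product K = u v^T: every row of K is a multiple of one row vector. Reading off the entries, u = (-2, 3, 2) and v = (-3, 2, 3) (row i of K equals u_i·v^T). A rank-one matrix u v^T satisfies K u = u (v·u) and kills the (2)-dimensional subspace v^⊥, so its characteristic polynomial is lambda^2 (lambda - v·u) with v·u = tr K = 18. Hence the eigenvalues of I - K are 1 (multiplicity 2) and 1 - (18) = -17, so det(I - K) = -17. (Direct check: I - K =
[[-5, 4, 6],
 [9, -5, -9],
 [6, -4, -5]]
has determinant -17.) The finite-dimensional Fredholm alternative says: either (I - K) is invertible, or ker(I - K) ≠ {0} and then range(I - K) = ker((I - K)^*)^⊥, with dim ker(I - K) = dim ker((I - K)^*). Since det(I - K) ≠ 0, 1 is not an eigenvalue of K and ker(I - K) = {0}, so we are in the first case: for every y there is a unique x = (I - K)^(-1) y. Explicitly, by the Sherman–Morrison formula, (I - u v^T)^(-1) = I + u v^T/(1 - v·u), i.e. (I - K)^(-1) = I + K/(-17).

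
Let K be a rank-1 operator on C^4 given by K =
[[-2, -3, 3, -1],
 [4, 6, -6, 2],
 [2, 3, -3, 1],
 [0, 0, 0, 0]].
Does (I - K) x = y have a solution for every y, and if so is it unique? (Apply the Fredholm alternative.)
(I - K) is singular (det(I - K) = 0, i.e. 1 ∈ sigma(K)). (I - K) x = y is solvable iff y ⊥ ker((I - K)^*) = span{(-2, -3, 3, -1)}, i.e. iff -2y_1 - 3y_2 + 3y_3 - y_4 = 0. When solvable, the solutions are x = y + c·(1, -2, -1, 0), c arbitrary (ker(I - K) = span{(1, -2, -1, 0)}, dimension 1).

K has rank 1, so it is an outer product K = u v^T: every row of K is a multiple of one row vector. Reading off the entries, u = (1, -2, -1, 0) and v = (-2, -3, 3, -1) (row i of K equals u_i·v^T). A rank-one matrix u v^T satisfies K u = u (v·u) and kills the (3)-dimensional subspace v^⊥, so its characteristic polynomial is lambda^3 (lambda - v·u) with v·u = tr K = 1. Hence the eigenvalues of I - K are 1 (multiplicity 3) and 1 - (1) = 0, so det(I - K) = 0. (Direct check: I - K =
[[3, 3, -3, 1],
 [-4, -5, 6, -2],
 [-2, -3, 4, -1],
 [0, 0, 0, 1]]
has determinant 0.) So 1 is an eigenvalue of K and (I - K) is not invertible. The finite-dimensional Fredholm alternative says: either (I - K) is invertible, or ker(I - K) ≠ {0} and then range(I - K) = ker((I - K)^*)^⊥, with dim ker(I - K) = dim ker((I - K)^*). We are in the second case, so we need both kernels. Kernel of I - K: (I - K) u = u - u (v·u) = u - u = 0, so ker(I - K) = span{u} = span{(1, -2, -1, 0)} (it is exactly 1-dimensional because rank(I - K) = 3). Kernel of the adjoint: K is real, so (I - K)^* = I - K^T = I - v u^T, and (I - v u^T) v = v - v (u·v) = 0; hence ker((I - K)^*) = span{v} = span{(-2, -3, 3, -1)}. Therefore (I - K) x = y is solvable iff <y, v> = 0, i.e. iff -2y_1 - 3y_2 + 3y_3 - y_4 = 0. When this holds, K y = u (v·y) = 0, so (I - K) y = y and x = y is a particular solution; the full solution set is the line x = y + c·u = y + c·(1, -2, -1, 0), c ∈ C.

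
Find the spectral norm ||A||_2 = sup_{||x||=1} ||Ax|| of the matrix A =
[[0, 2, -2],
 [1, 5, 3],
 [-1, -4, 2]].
||A||_2 ≈ 6.8655 (= sqrt(largest eigenvalue of A^T A))

||A||_2 = sigma_max(A) = sqrt(lambda_max(A^T A)). Form the symmetric matrix M = A^T A =
[[2, 9, 1],
 [9, 45, 3],
 [1, 3, 17]].
Its characteristic polynomial (trace, sum of principal 2x2 minors, determinant of M give the coefficients) is
  p(λ) = det(λ I - M) = λ^3 - 64λ^2 + 798λ - 144.
No integer candidate from the rational root theorem (±divisors of 144) is a root, so the roots are irrational. The cubic discriminant is Δ = 556494624 > 0, so there are three distinct real roots. p(0) = -144 and p(1) = 591 have opposite signs, so a root lies in (0, 1); Newton's method refines it to λ ≈ 0.1831. p(16) = 336 and p(17) = -161 have opposite signs, so a root lies in (16, 17); Newton's method refines it to λ ≈ 16.6823. p(47) = -191 and p(48) = 1296 have opposite signs, so a root lies in (47, 48); Newton's method refines it to λ ≈ 47.1346. Check (Vieta): the three roots sum to 64, matching tr M = 64.
So the eigenvalues of A^T A are ≈ 0.1831, 16.6823, 47.1346 (all ≥ 0, as they must be for A^T A). The largest is λ_max ≈ 47.1346, hence ||A||_2 = sqrt(λ_max) ≈ 6.8655.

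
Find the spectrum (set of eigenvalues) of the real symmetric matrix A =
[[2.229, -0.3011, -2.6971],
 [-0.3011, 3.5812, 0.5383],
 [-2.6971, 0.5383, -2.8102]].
sigma(A) ≈ {-4, 3, 4}

A is real symmetric, so its spectrum consists of real eigenvalues. Expanding the characteristic polynomial of the displayed matrix gives
  det(λ I - A) = p(λ) = λ^3 + (-3)λ^2 + (-16)λ + (48).
Solving p(λ) = 0 yields eigenvalues ≈ -4, 3, 4. (A is shown rounded to 4 decimals, so these recover the underlying integer eigenvalues to within that precision.)
Verification: the trace of A = 3 equals the sum of eigenvalues 3, and det(A) ≈ -48.0001 matches the eigenvalue product -48.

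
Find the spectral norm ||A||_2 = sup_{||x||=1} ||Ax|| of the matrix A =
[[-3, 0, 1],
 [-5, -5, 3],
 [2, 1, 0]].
||A||_2 ≈ 8.3046 (= sqrt(largest eigenvalue of A^T A))

||A||_2 = sigma_max(A) = sqrt(lambda_max(A^T A)). Form the symmetric matrix M = A^T A =
[[38, 27, -18],
 [27, 26, -15],
 [-18, -15, 10]].
Its characteristic polynomial (trace, sum of principal 2x2 minors, determinant of M give the coefficients) is
  p(λ) = det(λ I - M) = λ^3 - 74λ^2 + 350λ - 196.
No integer candidate from the rational root theorem (±divisors of 196) is a root, so the roots are irrational. The cubic discriminant is Δ = 271952352 > 0, so there are three distinct real roots. p(0) = -196 and p(1) = 81 have opposite signs, so a root lies in (0, 1); Newton's method refines it to λ ≈ 0.648. p(4) = 84 and p(5) = -171 have opposite signs, so a root lies in (4, 5); Newton's method refines it to λ ≈ 4.3857. p(68) = -4140 and p(69) = 149 have opposite signs, so a root lies in (68, 69); Newton's method refines it to λ ≈ 68.9663. Check (Vieta): the three roots sum to 74, matching tr M = 74.
So the eigenvalues of A^T A are ≈ 0.648, 4.3857, 68.9663 (all ≥ 0, as they must be for A^T A). The largest is λ_max ≈ 68.9663, hence ||A||_2 = sqrt(λ_max) ≈ 8.3046.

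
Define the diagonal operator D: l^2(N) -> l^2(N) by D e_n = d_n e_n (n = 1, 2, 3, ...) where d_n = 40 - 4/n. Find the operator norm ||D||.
||D|| = 40

For a diagonal operator on l^2 with entries d_n, ||D|| = sup_n |d_n|. Here d_1 = 36, d_2 = 38, ..., and d_n = 40 - 4/n increases monotonically toward 40. All terms lie in [36, 40), so |d_n| = d_n and the supremum is the limit 40, which is not attained by any individual d_n. Hence ||D|| = 40.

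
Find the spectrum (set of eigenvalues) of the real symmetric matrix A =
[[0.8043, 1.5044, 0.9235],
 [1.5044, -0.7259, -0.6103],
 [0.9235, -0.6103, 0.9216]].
sigma(A) ≈ {-2, 1, 2}

A is real symmetric, so its spectrum consists of real eigenvalues. Expanding the characteristic polynomial of the displayed matrix gives
  det(λ I - A) = p(λ) = λ^3 + (-1)λ^2 + (-4)λ + (4).
Solving p(λ) = 0 yields eigenvalues ≈ -2, 1, 2. (A is shown rounded to 4 decimals, so these recover the underlying integer eigenvalues to within that precision.)
Verification: the trace of A = 1 equals the sum of eigenvalues 1, and det(A) ≈ -4.0001 matches the eigenvalue product -4.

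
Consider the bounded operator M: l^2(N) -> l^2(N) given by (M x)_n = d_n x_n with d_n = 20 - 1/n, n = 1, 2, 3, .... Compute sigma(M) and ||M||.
sigma(M) = {20 - 1/n : n ≥ 1} ∪ {20}; ||M|| = 20

A bounded diagonal operator on l^2 with diagonal entries d_n has spectrum equal to the closure of {d_n : n ≥ 1}: every d_n is an eigenvalue (with eigenvector e_n), so {d_n} ⊂ sigma(M); the spectrum is closed, so its closure is too; and for lambda not in the closure, (M - lambda I) has bounded inverse (the diagonal entries 1/(d_n - lambda) are bounded). For our sequence d_n = 20 - 1/n, n = 1, 2, 3, ...:
  - {d_n} = {20 - 1/n : n ≥ 1}; the only limit point is 20
  - closure = {20 - 1/n : n ≥ 1} ∪ {20}
For the norm: a diagonal operator has ||M|| = sup_n |d_n|. Here d_n = 20 - 1/n increases monotonically from d_1 = 19 toward 20, with all terms in [19, 20); so sup_n |d_n| = 20 (the supremum is the limit, not attained). So ||M|| = 20.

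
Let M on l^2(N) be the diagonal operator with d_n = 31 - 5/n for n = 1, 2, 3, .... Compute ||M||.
||M|| = 31

For a diagonal operator on l^2 with entries d_n, ||M|| = sup_n |d_n|. Here d_1 = 26, d_2 = 57/2, ..., and d_n = 31 - 5/n increases monotonically toward 31. All terms lie in [26, 31), so |d_n| = d_n and the supremum is the limit 31, which is not attained by any individual d_n. Hence ||M|| = 31.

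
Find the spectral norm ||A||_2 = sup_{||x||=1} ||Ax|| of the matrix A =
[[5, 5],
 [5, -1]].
||A||_2 = sqrt((76 + sqrt(2176))/2) ≈ 7.831 (= sqrt(largest eigenvalue of A^T A))

||A||_2 = sigma_max(A) = sqrt(lambda_max(A^T A)). Form the symmetric matrix M = A^T A =
[[50, 20],
 [20, 26]].
Its characteristic polynomial (trace, determinant of M give the coefficients) is
  p(λ) = det(λ I - M) = λ^2 - 76λ + 900.
For λ^2 - 76λ + 900 the discriminant is 2176. It is nonnegative but not a perfect square, so the roots are real and irrational: λ = (76 ± sqrt(2176))/2 ≈ 61.3238, 14.6762.
So the eigenvalues of A^T A are ≈ 14.6762, 61.3238 (all ≥ 0, as they must be for A^T A). The largest is λ_max = (76 + sqrt(2176))/2 ≈ 61.3238, hence ||A||_2 = sqrt(λ_max) = sqrt((76 + sqrt(2176))/2) ≈ 7.831.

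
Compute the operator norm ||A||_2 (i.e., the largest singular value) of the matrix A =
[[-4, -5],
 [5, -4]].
||A||_2 = sqrt(41) ≈ 6.4031 (= sqrt(largest eigenvalue of A^T A))

||A||_2 = sigma_max(A) = sqrt(lambda_max(A^T A)). Form the symmetric matrix M = A^T A =
[[41, 0],
 [0, 41]].
Its characteristic polynomial (trace, determinant of M give the coefficients) is
  p(λ) = det(λ I - M) = λ^2 - 82λ + 1681.
For λ^2 - 82λ + 1681 the discriminant is 0. It is a perfect square (0^2), so the roots are rational: λ = (82 ± 0)/2 = 41, 41.
So the eigenvalues of A^T A are ≈ 41, 41 (all ≥ 0, as they must be for A^T A). The largest is λ_max = 41, hence ||A||_2 = sqrt(λ_max) = sqrt(41) ≈ 6.4031.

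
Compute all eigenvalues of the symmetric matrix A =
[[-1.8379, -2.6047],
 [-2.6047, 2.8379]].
sigma(A) ≈ {-3, 4}

A is real symmetric, so its spectrum consists of real eigenvalues. Expanding the characteristic polynomial of the displayed matrix gives
  det(λ I - A) = p(λ) = λ^2 + (-1)λ + (-12).
Solving p(λ) = 0 yields eigenvalues ≈ -3, 4. (A is shown rounded to 4 decimals, so these recover the underlying integer eigenvalues to within that precision.)
Verification: the trace of A = 1 equals the sum of eigenvalues 1, and det(A) ≈ -12.0002 matches the eigenvalue product -12.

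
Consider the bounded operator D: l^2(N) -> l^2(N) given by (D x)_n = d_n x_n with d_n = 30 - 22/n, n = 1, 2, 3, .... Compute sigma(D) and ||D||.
sigma(D) = {30 - 22/n : n ≥ 1} ∪ {30}; ||D|| = 30

A bounded diagonal operator on l^2 with diagonal entries d_n has spectrum equal to the closure of {d_n : n ≥ 1}: every d_n is an eigenvalue (with eigenvector e_n), so {d_n} ⊂ sigma(D); the spectrum is closed, so its closure is too; and for lambda not in the closure, (D - lambda I) has bounded inverse (the diagonal entries 1/(d_n - lambda) are bounded). For our sequence d_n = 30 - 22/n, n = 1, 2, 3, ...:
  - {d_n} = {30 - 22/n : n ≥ 1}; the only limit point is 30
  - closure = {30 - 22/n : n ≥ 1} ∪ {30}
For the norm: a diagonal operator has ||D|| = sup_n |d_n|. Here d_n = 30 - 22/n increases monotonically from d_1 = 8 toward 30, with all terms in [8, 30); so sup_n |d_n| = 30 (the supremum is the limit, not attained). So ||D|| = 30.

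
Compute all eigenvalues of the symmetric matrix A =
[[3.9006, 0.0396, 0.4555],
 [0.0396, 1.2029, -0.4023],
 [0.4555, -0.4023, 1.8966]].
sigma(A) ≈ {1, 2, 4}

A is real symmetric, so its spectrum consists of real eigenvalues. Expanding the characteristic polynomial of the displayed matrix gives
  det(λ I - A) = p(λ) = λ^3 + (-7)λ^2 + (14)λ + (-8).
Solving p(λ) = 0 yields eigenvalues ≈ 1, 2, 4. (A is shown rounded to 4 decimals, so these recover the underlying integer eigenvalues to within that precision.)
Verification: the trace of A = 7 equals the sum of eigenvalues 7, and det(A) ≈ 8.0005 matches the eigenvalue product 8.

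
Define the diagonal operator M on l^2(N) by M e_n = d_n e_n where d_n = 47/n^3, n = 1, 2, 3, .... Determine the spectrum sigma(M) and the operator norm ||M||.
sigma(M) = {47/n^3 : n ≥ 1} ∪ {0}; ||M|| = 47

A bounded diagonal operator on l^2 with diagonal entries d_n has spectrum equal to the closure of {d_n : n ≥ 1}: every d_n is an eigenvalue (with eigenvector e_n), so {d_n} ⊂ sigma(M); the spectrum is closed, so its closure is too; and for lambda not in the closure, (M - lambda I) has bounded inverse (the diagonal entries 1/(d_n - lambda) are bounded). For our sequence d_n = 47/n^3, n = 1, 2, 3, ...:
  - {d_n} = {47/n^3 : n ≥ 1}; the only limit point is 0
  - closure = {47/n^3 : n ≥ 1} ∪ {0}
For the norm: a diagonal operator has ||M|| = sup_n |d_n|. Here d_n = 47/n^3 is positive and decreasing, so sup_n |d_n| = d_1 = 47. So ||M|| = 47.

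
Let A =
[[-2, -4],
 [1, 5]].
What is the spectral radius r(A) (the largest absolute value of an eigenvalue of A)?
r(A) = (3 + sqrt(33))/2 ≈ 4.3723

The eigenvalues of A are the roots of its characteristic polynomial. With M = A (coefficients from the trace and determinant):
  p(λ) = det(λ I - M) = λ^2 - 3λ - 6.
For λ^2 - 3λ - 6 the discriminant is 33. It is nonnegative but not a perfect square, so the roots are real and irrational: λ = (3 ± sqrt(33))/2 ≈ 4.3723, -1.3723.
Thus the eigenvalues (to 4 decimals) are 4.3723 (modulus 4.3723); -1.3723 (modulus 1.3723). The spectral radius is the largest modulus: r(A) = (3 + sqrt(33))/2 ≈ 4.3723. (Cross-check: r(A) ≤ ||A||_2 ≈ 6.7234; equality holds whenever A is normal, though it can also hold for some non-normal A.)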